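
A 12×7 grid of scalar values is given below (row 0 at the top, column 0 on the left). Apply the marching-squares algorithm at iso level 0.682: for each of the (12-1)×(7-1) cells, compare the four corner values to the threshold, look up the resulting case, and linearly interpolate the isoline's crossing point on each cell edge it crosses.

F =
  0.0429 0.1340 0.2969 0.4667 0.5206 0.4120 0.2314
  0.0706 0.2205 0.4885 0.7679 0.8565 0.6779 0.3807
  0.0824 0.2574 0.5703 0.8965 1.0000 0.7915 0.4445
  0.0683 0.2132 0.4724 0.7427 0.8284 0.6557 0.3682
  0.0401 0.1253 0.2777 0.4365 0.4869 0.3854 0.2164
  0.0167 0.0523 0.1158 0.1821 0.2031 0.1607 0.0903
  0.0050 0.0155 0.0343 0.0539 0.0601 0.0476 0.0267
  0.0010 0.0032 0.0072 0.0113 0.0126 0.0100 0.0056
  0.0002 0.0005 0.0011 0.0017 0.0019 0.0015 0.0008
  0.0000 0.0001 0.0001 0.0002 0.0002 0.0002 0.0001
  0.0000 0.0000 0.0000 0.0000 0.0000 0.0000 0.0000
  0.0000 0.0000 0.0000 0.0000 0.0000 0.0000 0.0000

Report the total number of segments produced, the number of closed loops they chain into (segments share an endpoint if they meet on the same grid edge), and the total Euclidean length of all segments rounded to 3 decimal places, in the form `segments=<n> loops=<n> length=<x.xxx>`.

cell (0,2): code 0100 → (0.715,3.000)–(1.000,2.693)
cell (0,3): code 1100 → (0.481,4.000)–(0.715,3.000)
cell (0,4): code 1000 → (1.000,4.977)–(0.481,4.000)
cell (1,2): code 0110 → (1.000,2.693)–(2.000,2.342)
cell (1,4): code 1101 → (1.036,5.000)–(1.000,4.977)
cell (1,5): code 1000 → (2.000,5.316)–(1.036,5.000)
cell (2,2): code 0110 → (2.000,2.342)–(3.000,2.775)
cell (2,4): code 1011 → (3.000,4.848)–(2.806,5.000)
cell (2,5): code 0001 → (2.806,5.000)–(2.000,5.316)
cell (3,2): code 0010 → (3.000,2.775)–(3.198,3.000)
cell (3,3): code 0011 → (3.198,3.000)–(3.429,4.000)
cell (3,4): code 0001 → (3.429,4.000)–(3.000,4.848)
total: 12 segments, chained into 1 closed loop(s), length Σ = 9.147229

segments=12 loops=1 length=9.147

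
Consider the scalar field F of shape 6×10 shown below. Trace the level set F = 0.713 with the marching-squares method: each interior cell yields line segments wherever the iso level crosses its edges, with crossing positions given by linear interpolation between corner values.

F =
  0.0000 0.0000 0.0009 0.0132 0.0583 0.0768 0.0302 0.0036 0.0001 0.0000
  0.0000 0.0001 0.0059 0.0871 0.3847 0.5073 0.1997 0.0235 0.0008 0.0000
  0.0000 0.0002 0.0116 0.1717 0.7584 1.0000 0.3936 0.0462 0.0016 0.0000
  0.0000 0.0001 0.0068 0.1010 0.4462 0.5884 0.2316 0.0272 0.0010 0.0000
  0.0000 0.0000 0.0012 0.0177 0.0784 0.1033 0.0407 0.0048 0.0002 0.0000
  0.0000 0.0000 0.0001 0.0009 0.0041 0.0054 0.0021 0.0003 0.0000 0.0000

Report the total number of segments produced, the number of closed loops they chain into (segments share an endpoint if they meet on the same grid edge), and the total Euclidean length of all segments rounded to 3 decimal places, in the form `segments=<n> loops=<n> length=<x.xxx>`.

segments=6 loops=1 length=4.145

cell (1,3): code 0100 → (1.879,4.000)–(2.000,3.923)
cell (1,4): code 1100 → (1.417,5.000)–(1.879,4.000)
cell (1,5): code 1000 → (2.000,5.473)–(1.417,5.000)
cell (2,3): code 0010 → (2.000,3.923)–(2.145,4.000)
cell (2,4): code 0011 → (2.145,4.000)–(2.697,5.000)
cell (2,5): code 0001 → (2.697,5.000)–(2.000,5.473)
total: 6 segments, chained into 1 closed loop(s), length Σ = 4.145358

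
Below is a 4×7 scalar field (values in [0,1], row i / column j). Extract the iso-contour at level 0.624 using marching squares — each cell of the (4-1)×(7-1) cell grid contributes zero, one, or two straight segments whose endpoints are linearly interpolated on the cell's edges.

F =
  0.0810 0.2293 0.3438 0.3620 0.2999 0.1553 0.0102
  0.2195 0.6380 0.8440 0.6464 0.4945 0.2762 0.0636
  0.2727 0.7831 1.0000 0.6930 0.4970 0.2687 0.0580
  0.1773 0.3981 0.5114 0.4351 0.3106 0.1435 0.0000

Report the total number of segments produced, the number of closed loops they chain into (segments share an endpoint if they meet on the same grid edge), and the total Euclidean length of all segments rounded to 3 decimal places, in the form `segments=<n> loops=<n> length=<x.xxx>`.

cell (0,0): code 0100 → (0.966,1.000)–(1.000,0.967)
cell (0,1): code 1100 → (0.560,2.000)–(0.966,1.000)
cell (0,2): code 1100 → (0.921,3.000)–(0.560,2.000)
cell (0,3): code 1000 → (1.000,3.147)–(0.921,3.000)
cell (1,0): code 0110 → (1.000,0.967)–(2.000,0.688)
cell (1,3): code 1001 → (2.000,3.352)–(1.000,3.147)
cell (2,0): code 0010 → (2.000,0.688)–(2.413,1.000)
cell (2,1): code 0011 → (2.413,1.000)–(2.770,2.000)
cell (2,2): code 0011 → (2.770,2.000)–(2.268,3.000)
cell (2,3): code 0001 → (2.268,3.000)–(2.000,3.352)
total: 10 segments, chained into 1 closed loop(s), length Σ = 7.556372

segments=10 loops=1 length=7.556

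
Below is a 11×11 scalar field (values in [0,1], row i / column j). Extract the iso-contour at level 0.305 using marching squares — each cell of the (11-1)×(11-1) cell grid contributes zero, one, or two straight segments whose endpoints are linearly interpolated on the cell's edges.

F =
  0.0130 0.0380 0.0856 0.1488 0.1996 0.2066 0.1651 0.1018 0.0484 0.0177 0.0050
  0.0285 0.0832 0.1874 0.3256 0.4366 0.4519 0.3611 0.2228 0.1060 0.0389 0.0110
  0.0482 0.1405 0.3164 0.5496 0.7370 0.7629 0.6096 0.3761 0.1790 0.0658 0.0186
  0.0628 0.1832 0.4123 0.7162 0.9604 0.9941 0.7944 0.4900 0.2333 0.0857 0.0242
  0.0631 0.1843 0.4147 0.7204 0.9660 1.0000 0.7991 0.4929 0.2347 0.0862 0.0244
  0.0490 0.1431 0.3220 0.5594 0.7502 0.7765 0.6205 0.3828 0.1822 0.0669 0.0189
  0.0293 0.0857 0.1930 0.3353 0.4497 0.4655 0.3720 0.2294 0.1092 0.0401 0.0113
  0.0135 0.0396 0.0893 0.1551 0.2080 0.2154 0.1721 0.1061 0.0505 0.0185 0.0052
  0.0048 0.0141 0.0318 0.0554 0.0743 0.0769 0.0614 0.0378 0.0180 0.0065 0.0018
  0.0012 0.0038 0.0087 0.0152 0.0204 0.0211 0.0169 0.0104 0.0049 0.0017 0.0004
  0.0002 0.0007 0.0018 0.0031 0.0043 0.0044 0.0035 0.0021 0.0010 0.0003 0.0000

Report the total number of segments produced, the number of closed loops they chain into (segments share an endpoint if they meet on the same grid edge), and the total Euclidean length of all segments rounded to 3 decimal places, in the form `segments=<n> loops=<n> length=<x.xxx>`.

segments=24 loops=1 length=19.519

cell (0,2): code 0100 → (0.883,3.000)–(1.000,2.851)
cell (0,3): code 1100 → (0.445,4.000)–(0.883,3.000)
cell (0,4): code 1100 → (0.401,5.000)–(0.445,4.000)
cell (0,5): code 1100 → (0.714,6.000)–(0.401,5.000)
cell (0,6): code 1000 → (1.000,6.406)–(0.714,6.000)
cell (1,1): code 0100 → (1.912,2.000)–(2.000,1.935)
cell (1,2): code 1110 → (1.000,2.851)–(1.912,2.000)
cell (1,6): code 1101 → (1.536,7.000)–(1.000,6.406)
cell (1,7): code 1000 → (2.000,7.361)–(1.536,7.000)
cell (2,1): code 0110 → (2.000,1.935)–(3.000,1.532)
cell (2,7): code 1001 → (3.000,7.721)–(2.000,7.361)
cell (3,1): code 0110 → (3.000,1.532)–(4.000,1.524)
cell (3,7): code 1001 → (4.000,7.728)–(3.000,7.721)
cell (4,1): code 0110 → (4.000,1.524)–(5.000,1.905)
cell (4,7): code 1001 → (5.000,7.388)–(4.000,7.728)
cell (5,1): code 0010 → (5.000,1.905)–(5.132,2.000)
cell (5,2): code 0111 → (5.132,2.000)–(6.000,2.787)
cell (5,6): code 1011 → (6.000,6.470)–(5.507,7.000)
cell (5,7): code 0001 → (5.507,7.000)–(5.000,7.388)
cell (6,2): code 0010 → (6.000,2.787)–(6.168,3.000)
cell (6,3): code 0011 → (6.168,3.000)–(6.599,4.000)
cell (6,4): code 0011 → (6.599,4.000)–(6.642,5.000)
cell (6,5): code 0011 → (6.642,5.000)–(6.335,6.000)
cell (6,6): code 0001 → (6.335,6.000)–(6.000,6.470)
total: 24 segments, chained into 1 closed loop(s), length Σ = 19.519332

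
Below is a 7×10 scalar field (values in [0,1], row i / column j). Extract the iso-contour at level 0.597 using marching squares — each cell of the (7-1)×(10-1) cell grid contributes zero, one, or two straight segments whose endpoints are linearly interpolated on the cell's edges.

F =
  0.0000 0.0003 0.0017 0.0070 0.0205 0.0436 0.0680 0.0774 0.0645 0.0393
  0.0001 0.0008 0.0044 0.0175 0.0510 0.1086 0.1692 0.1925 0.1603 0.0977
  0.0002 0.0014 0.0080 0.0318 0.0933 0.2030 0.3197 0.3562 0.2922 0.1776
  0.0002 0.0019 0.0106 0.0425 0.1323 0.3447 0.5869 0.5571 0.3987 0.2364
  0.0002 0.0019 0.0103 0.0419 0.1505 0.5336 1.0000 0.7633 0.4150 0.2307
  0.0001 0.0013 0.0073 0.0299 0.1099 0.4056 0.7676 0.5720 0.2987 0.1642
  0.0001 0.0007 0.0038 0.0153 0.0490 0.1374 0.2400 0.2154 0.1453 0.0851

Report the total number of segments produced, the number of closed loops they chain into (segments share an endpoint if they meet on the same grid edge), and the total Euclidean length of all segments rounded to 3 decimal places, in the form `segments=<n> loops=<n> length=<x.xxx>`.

segments=8 loops=1 length=7.005

cell (3,5): code 0100 → (3.024,6.000)–(4.000,5.136)
cell (3,6): code 1100 → (3.194,7.000)–(3.024,6.000)
cell (3,7): code 1000 → (4.000,7.477)–(3.194,7.000)
cell (4,5): code 0110 → (4.000,5.136)–(5.000,5.529)
cell (4,6): code 1011 → (5.000,6.872)–(4.869,7.000)
cell (4,7): code 0001 → (4.869,7.000)–(4.000,7.477)
cell (5,5): code 0010 → (5.000,5.529)–(5.323,6.000)
cell (5,6): code 0001 → (5.323,6.000)–(5.000,6.872)
total: 8 segments, chained into 1 closed loop(s), length Σ = 7.005327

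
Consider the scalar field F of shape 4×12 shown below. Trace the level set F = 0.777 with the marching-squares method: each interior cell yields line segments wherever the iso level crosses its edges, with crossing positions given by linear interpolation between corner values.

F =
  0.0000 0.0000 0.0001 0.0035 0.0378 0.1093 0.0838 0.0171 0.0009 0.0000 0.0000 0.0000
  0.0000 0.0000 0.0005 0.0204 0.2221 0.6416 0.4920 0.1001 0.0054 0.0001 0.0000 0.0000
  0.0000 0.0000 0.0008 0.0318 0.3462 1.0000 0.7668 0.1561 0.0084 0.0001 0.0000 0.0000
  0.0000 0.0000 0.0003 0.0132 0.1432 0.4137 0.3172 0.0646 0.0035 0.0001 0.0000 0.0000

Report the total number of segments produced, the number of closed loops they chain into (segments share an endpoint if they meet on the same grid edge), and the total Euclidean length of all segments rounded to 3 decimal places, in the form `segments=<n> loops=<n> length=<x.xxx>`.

cell (1,4): code 0100 → (1.378,5.000)–(2.000,4.659)
cell (1,5): code 1000 → (2.000,5.956)–(1.378,5.000)
cell (2,4): code 0010 → (2.000,4.659)–(2.380,5.000)
cell (2,5): code 0001 → (2.380,5.000)–(2.000,5.956)
total: 4 segments, chained into 1 closed loop(s), length Σ = 3.390446

segments=4 loops=1 length=3.390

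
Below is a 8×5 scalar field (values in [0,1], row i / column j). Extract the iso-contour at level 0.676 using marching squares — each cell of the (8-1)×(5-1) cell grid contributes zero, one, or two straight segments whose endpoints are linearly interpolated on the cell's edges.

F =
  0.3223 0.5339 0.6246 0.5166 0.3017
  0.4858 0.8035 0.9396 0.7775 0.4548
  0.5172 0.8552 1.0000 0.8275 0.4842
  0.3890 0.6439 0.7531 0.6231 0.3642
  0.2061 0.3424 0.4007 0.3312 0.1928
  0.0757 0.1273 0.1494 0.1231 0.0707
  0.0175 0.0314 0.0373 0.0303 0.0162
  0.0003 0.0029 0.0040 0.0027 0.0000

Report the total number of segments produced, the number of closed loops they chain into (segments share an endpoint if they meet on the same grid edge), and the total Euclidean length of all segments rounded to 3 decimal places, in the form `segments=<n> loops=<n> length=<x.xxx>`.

segments=12 loops=1 length=9.344

cell (0,0): code 0100 → (0.527,1.000)–(1.000,0.599)
cell (0,1): code 1100 → (0.163,2.000)–(0.527,1.000)
cell (0,2): code 1100 → (0.611,3.000)–(0.163,2.000)
cell (0,3): code 1000 → (1.000,3.315)–(0.611,3.000)
cell (1,0): code 0110 → (1.000,0.599)–(2.000,0.470)
cell (1,3): code 1001 → (2.000,3.441)–(1.000,3.315)
cell (2,0): code 0010 → (2.000,0.470)–(2.848,1.000)
cell (2,1): code 0111 → (2.848,1.000)–(3.000,1.294)
cell (2,2): code 1011 → (3.000,2.593)–(2.741,3.000)
cell (2,3): code 0001 → (2.741,3.000)–(2.000,3.441)
cell (3,1): code 0010 → (3.000,1.294)–(3.219,2.000)
cell (3,2): code 0001 → (3.219,2.000)–(3.000,2.593)
total: 12 segments, chained into 1 closed loop(s), length Σ = 9.343884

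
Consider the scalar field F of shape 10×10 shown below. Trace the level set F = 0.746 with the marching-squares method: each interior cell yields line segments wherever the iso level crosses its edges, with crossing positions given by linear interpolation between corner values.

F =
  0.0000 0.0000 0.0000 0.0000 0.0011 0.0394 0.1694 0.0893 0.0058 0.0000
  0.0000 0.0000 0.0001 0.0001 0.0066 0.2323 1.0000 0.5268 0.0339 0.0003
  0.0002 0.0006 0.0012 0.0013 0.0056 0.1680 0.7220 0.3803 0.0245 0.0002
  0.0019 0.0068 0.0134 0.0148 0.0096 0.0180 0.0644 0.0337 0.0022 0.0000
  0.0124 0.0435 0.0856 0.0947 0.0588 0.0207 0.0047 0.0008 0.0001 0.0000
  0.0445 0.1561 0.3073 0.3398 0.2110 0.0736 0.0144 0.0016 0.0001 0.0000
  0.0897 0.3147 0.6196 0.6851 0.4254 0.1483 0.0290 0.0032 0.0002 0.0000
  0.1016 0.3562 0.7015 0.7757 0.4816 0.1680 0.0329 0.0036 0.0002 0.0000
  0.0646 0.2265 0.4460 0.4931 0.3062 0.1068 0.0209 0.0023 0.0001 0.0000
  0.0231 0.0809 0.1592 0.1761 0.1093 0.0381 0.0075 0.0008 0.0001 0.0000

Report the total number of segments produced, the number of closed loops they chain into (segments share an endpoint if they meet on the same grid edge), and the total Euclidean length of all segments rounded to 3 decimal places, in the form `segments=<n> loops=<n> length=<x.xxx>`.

segments=8 loops=2 length=4.520

cell (0,5): code 0100 → (0.694,6.000)–(1.000,5.669)
cell (0,6): code 1000 → (1.000,6.537)–(0.694,6.000)
cell (1,5): code 0010 → (1.000,5.669)–(1.914,6.000)
cell (1,6): code 0001 → (1.914,6.000)–(1.000,6.537)
cell (6,2): code 0100 → (6.672,3.000)–(7.000,2.600)
cell (6,3): code 1000 → (7.000,3.101)–(6.672,3.000)
cell (7,2): code 0010 → (7.000,2.600)–(7.105,3.000)
cell (7,3): code 0001 → (7.105,3.000)–(7.000,3.101)
total: 8 segments, chained into 2 closed loop(s), length Σ = 4.519692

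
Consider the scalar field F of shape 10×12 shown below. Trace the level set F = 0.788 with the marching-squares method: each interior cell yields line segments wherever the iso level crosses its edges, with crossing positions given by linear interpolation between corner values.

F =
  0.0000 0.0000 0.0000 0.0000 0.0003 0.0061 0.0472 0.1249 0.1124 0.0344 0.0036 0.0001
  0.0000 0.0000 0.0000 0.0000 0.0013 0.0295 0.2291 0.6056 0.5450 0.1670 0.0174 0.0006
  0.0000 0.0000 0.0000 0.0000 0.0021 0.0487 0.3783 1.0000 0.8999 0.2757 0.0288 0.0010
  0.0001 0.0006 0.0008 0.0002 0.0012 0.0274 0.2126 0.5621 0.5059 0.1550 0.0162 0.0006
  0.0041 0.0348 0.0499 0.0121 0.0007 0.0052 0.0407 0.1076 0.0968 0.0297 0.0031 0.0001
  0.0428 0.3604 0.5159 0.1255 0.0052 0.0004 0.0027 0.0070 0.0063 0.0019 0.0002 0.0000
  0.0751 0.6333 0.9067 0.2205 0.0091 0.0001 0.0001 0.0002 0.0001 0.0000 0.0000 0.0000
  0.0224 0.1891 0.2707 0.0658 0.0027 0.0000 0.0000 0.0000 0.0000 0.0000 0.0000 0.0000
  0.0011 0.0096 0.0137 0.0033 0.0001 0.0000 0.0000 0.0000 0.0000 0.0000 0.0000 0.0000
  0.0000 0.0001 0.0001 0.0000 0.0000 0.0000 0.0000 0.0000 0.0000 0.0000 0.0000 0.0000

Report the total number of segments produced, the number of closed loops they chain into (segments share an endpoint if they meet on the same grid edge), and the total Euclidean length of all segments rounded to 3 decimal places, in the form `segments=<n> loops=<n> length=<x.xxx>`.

segments=10 loops=2 length=5.578

cell (1,6): code 0100 → (1.462,7.000)–(2.000,6.659)
cell (1,7): code 1100 → (1.685,8.000)–(1.462,7.000)
cell (1,8): code 1000 → (2.000,8.179)–(1.685,8.000)
cell (2,6): code 0010 → (2.000,6.659)–(2.484,7.000)
cell (2,7): code 0011 → (2.484,7.000)–(2.284,8.000)
cell (2,8): code 0001 → (2.284,8.000)–(2.000,8.179)
cell (5,1): code 0100 → (5.696,2.000)–(6.000,1.566)
cell (5,2): code 1000 → (6.000,2.173)–(5.696,2.000)
cell (6,1): code 0010 → (6.000,1.566)–(6.187,2.000)
cell (6,2): code 0001 → (6.187,2.000)–(6.000,2.173)
total: 10 segments, chained into 2 closed loop(s), length Σ = 5.577960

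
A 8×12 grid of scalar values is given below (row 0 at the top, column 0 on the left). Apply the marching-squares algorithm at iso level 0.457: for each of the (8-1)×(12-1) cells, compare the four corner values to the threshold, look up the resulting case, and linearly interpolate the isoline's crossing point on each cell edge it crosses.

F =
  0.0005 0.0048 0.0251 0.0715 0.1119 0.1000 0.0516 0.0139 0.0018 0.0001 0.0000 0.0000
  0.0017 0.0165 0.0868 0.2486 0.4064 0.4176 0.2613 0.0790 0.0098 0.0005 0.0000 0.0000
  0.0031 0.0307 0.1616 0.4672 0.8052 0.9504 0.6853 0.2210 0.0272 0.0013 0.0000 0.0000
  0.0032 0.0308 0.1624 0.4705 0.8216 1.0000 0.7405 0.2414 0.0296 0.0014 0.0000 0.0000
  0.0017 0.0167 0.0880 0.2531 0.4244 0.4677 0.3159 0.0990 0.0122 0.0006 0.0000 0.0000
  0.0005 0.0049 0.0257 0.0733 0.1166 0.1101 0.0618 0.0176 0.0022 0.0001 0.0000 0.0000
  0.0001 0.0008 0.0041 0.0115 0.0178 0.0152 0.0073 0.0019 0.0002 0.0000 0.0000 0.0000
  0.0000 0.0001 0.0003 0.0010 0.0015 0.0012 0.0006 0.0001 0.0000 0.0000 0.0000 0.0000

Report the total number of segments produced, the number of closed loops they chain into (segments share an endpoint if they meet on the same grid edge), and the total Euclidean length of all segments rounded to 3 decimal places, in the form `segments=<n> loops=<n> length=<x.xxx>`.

cell (1,2): code 0100 → (1.953,3.000)–(2.000,2.967)
cell (1,3): code 1100 → (1.127,4.000)–(1.953,3.000)
cell (1,4): code 1100 → (1.074,5.000)–(1.127,4.000)
cell (1,5): code 1100 → (1.462,6.000)–(1.074,5.000)
cell (1,6): code 1000 → (2.000,6.492)–(1.462,6.000)
cell (2,2): code 0110 → (2.000,2.967)–(3.000,2.956)
cell (2,6): code 1001 → (3.000,6.568)–(2.000,6.492)
cell (3,2): code 0010 → (3.000,2.956)–(3.062,3.000)
cell (3,3): code 0011 → (3.062,3.000)–(3.918,4.000)
cell (3,4): code 0111 → (3.918,4.000)–(4.000,4.753)
cell (3,5): code 1011 → (4.000,5.070)–(3.668,6.000)
cell (3,6): code 0001 → (3.668,6.000)–(3.000,6.568)
cell (4,4): code 0010 → (4.000,4.753)–(4.030,5.000)
cell (4,5): code 0001 → (4.030,5.000)–(4.000,5.070)
total: 14 segments, chained into 1 closed loop(s), length Σ = 10.499527

segments=14 loops=1 length=10.500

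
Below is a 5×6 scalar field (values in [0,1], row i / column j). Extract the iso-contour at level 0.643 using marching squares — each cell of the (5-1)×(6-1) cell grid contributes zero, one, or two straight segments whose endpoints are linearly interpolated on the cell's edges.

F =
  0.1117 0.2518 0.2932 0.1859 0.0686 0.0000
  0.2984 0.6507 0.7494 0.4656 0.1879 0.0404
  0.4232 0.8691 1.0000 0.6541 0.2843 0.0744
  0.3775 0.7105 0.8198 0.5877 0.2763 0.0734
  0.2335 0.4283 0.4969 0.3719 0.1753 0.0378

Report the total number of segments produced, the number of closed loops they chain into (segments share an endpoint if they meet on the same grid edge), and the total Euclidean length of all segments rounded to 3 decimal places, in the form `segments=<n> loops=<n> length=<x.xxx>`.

cell (0,0): code 0100 → (0.981,1.000)–(1.000,0.978)
cell (0,1): code 1100 → (0.767,2.000)–(0.981,1.000)
cell (0,2): code 1000 → (1.000,2.375)–(0.767,2.000)
cell (1,0): code 0110 → (1.000,0.978)–(2.000,0.493)
cell (1,2): code 1101 → (1.941,3.000)–(1.000,2.375)
cell (1,3): code 1000 → (2.000,3.030)–(1.941,3.000)
cell (2,0): code 0110 → (2.000,0.493)–(3.000,0.797)
cell (2,2): code 1011 → (3.000,2.762)–(2.167,3.000)
cell (2,3): code 0001 → (2.167,3.000)–(2.000,3.030)
cell (3,0): code 0010 → (3.000,0.797)–(3.239,1.000)
cell (3,1): code 0011 → (3.239,1.000)–(3.548,2.000)
cell (3,2): code 0001 → (3.548,2.000)–(3.000,2.762)
total: 12 segments, chained into 1 closed loop(s), length Σ = 8.180183

segments=12 loops=1 length=8.180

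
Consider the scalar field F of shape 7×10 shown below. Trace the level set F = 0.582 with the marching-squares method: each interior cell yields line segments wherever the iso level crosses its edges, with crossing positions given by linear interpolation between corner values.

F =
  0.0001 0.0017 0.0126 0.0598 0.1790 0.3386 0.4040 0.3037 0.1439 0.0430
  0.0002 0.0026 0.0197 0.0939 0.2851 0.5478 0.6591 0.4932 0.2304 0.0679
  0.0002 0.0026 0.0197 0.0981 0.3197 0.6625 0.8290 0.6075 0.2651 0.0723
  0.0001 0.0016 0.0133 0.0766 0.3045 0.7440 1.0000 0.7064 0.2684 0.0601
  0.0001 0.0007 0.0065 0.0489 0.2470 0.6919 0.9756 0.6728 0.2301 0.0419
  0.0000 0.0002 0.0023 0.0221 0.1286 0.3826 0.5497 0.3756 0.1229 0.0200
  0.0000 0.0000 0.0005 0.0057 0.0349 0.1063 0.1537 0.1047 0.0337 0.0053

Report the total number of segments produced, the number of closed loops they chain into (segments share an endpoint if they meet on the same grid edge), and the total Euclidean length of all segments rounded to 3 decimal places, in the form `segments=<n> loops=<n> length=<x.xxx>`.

cell (0,5): code 0100 → (0.698,6.000)–(1.000,5.307)
cell (0,6): code 1000 → (1.000,6.465)–(0.698,6.000)
cell (1,4): code 0100 → (1.298,5.000)–(2.000,4.765)
cell (1,5): code 1110 → (1.000,5.307)–(1.298,5.000)
cell (1,6): code 1101 → (1.777,7.000)–(1.000,6.465)
cell (1,7): code 1000 → (2.000,7.074)–(1.777,7.000)
cell (2,4): code 0110 → (2.000,4.765)–(3.000,4.631)
cell (2,7): code 1001 → (3.000,7.284)–(2.000,7.074)
cell (3,4): code 0110 → (3.000,4.631)–(4.000,4.753)
cell (3,7): code 1001 → (4.000,7.205)–(3.000,7.284)
cell (4,4): code 0010 → (4.000,4.753)–(4.355,5.000)
cell (4,5): code 0011 → (4.355,5.000)–(4.924,6.000)
cell (4,6): code 0011 → (4.924,6.000)–(4.306,7.000)
cell (4,7): code 0001 → (4.306,7.000)–(4.000,7.205)
total: 14 segments, chained into 1 closed loop(s), length Σ = 10.825224

segments=14 loops=1 length=10.825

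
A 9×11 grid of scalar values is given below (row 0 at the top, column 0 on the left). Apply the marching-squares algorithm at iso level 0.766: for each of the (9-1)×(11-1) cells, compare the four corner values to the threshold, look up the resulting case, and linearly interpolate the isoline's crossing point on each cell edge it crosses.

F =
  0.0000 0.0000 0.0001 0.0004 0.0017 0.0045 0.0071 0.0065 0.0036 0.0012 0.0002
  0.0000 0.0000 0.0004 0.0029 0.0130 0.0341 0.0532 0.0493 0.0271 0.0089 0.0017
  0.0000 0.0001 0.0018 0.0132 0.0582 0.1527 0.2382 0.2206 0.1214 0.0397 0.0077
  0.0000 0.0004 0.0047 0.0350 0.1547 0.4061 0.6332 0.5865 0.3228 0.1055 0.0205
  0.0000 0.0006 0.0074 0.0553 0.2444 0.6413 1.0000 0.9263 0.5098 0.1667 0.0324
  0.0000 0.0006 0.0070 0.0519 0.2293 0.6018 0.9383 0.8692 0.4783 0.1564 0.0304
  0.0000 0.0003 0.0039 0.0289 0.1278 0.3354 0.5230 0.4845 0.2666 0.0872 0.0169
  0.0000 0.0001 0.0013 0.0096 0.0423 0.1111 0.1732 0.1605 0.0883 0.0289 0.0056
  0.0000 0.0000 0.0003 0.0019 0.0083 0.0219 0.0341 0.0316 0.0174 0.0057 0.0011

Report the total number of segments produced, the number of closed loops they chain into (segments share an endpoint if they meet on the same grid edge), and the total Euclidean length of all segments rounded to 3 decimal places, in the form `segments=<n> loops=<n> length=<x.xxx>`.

segments=8 loops=1 length=6.598

cell (3,5): code 0100 → (3.362,6.000)–(4.000,5.348)
cell (3,6): code 1100 → (3.528,7.000)–(3.362,6.000)
cell (3,7): code 1000 → (4.000,7.385)–(3.528,7.000)
cell (4,5): code 0110 → (4.000,5.348)–(5.000,5.488)
cell (4,7): code 1001 → (5.000,7.264)–(4.000,7.385)
cell (5,5): code 0010 → (5.000,5.488)–(5.415,6.000)
cell (5,6): code 0011 → (5.415,6.000)–(5.268,7.000)
cell (5,7): code 0001 → (5.268,7.000)–(5.000,7.264)
total: 8 segments, chained into 1 closed loop(s), length Σ = 6.598156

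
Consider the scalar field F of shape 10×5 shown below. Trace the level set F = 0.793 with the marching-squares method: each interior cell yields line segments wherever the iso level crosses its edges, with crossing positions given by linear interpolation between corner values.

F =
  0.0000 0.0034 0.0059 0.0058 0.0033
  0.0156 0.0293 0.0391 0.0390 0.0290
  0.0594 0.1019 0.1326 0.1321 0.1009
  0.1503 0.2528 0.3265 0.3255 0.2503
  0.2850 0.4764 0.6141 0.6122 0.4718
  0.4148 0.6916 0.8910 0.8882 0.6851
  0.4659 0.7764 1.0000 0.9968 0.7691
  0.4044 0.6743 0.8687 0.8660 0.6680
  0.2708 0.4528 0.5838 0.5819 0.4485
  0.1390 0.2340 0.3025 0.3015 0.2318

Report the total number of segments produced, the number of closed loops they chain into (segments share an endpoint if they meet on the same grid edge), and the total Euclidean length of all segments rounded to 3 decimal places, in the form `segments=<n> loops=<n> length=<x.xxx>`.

segments=10 loops=1 length=8.551

cell (4,1): code 0100 → (4.646,2.000)–(5.000,1.509)
cell (4,2): code 1100 → (4.655,3.000)–(4.646,2.000)
cell (4,3): code 1000 → (5.000,3.469)–(4.655,3.000)
cell (5,1): code 0110 → (5.000,1.509)–(6.000,1.074)
cell (5,3): code 1001 → (6.000,3.895)–(5.000,3.469)
cell (6,1): code 0110 → (6.000,1.074)–(7.000,1.611)
cell (6,3): code 1001 → (7.000,3.369)–(6.000,3.895)
cell (7,1): code 0010 → (7.000,1.611)–(7.266,2.000)
cell (7,2): code 0011 → (7.266,2.000)–(7.257,3.000)
cell (7,3): code 0001 → (7.257,3.000)–(7.000,3.369)
total: 10 segments, chained into 1 closed loop(s), length Σ = 8.550634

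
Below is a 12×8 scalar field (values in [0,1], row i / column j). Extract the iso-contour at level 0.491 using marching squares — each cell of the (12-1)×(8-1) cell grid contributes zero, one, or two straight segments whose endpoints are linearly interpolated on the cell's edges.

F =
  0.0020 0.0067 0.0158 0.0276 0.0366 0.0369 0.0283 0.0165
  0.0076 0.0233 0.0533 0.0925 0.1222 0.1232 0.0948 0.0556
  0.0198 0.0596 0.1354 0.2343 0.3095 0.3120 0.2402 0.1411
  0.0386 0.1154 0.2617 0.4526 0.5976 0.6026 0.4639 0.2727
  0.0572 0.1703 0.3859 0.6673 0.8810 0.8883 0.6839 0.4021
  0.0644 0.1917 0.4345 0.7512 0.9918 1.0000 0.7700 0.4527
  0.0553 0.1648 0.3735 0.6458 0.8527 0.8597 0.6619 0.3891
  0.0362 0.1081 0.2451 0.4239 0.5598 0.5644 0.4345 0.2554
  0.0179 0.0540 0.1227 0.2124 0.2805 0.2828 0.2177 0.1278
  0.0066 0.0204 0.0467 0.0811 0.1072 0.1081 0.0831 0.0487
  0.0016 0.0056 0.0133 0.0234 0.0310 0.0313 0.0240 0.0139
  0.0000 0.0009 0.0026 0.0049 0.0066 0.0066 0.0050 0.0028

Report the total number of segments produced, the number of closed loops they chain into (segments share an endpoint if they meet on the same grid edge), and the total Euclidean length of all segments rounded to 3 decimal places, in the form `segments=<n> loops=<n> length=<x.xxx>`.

cell (2,3): code 0100 → (2.630,4.000)–(3.000,3.265)
cell (2,4): code 1100 → (2.616,5.000)–(2.630,4.000)
cell (2,5): code 1000 → (3.000,5.805)–(2.616,5.000)
cell (3,2): code 0100 → (3.179,3.000)–(4.000,2.373)
cell (3,3): code 1110 → (3.000,3.265)–(3.179,3.000)
cell (3,5): code 1101 → (3.123,6.000)–(3.000,5.805)
cell (3,6): code 1000 → (4.000,6.685)–(3.123,6.000)
cell (4,2): code 0110 → (4.000,2.373)–(5.000,2.178)
cell (4,6): code 1001 → (5.000,6.879)–(4.000,6.685)
cell (5,2): code 0110 → (5.000,2.178)–(6.000,2.432)
cell (5,6): code 1001 → (6.000,6.626)–(5.000,6.879)
cell (6,2): code 0010 → (6.000,2.432)–(6.698,3.000)
cell (6,3): code 0111 → (6.698,3.000)–(7.000,3.494)
cell (6,5): code 1011 → (7.000,5.565)–(6.752,6.000)
cell (6,6): code 0001 → (6.752,6.000)–(6.000,6.626)
cell (7,3): code 0010 → (7.000,3.494)–(7.246,4.000)
cell (7,4): code 0011 → (7.246,4.000)–(7.261,5.000)
cell (7,5): code 0001 → (7.261,5.000)–(7.000,5.565)
total: 18 segments, chained into 1 closed loop(s), length Σ = 14.654708

segments=18 loops=1 length=14.655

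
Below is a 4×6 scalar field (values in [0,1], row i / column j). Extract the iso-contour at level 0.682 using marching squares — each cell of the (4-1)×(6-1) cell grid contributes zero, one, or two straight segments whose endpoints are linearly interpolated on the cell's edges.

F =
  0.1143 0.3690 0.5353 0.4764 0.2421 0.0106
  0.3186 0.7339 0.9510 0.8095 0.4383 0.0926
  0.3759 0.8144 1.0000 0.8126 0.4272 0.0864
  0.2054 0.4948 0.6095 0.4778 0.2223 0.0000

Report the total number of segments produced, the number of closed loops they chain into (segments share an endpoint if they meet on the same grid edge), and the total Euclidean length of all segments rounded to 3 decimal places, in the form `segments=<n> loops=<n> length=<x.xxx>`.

cell (0,0): code 0100 → (0.858,1.000)–(1.000,0.875)
cell (0,1): code 1100 → (0.353,2.000)–(0.858,1.000)
cell (0,2): code 1100 → (0.617,3.000)–(0.353,2.000)
cell (0,3): code 1000 → (1.000,3.343)–(0.617,3.000)
cell (1,0): code 0110 → (1.000,0.875)–(2.000,0.698)
cell (1,3): code 1001 → (2.000,3.339)–(1.000,3.343)
cell (2,0): code 0010 → (2.000,0.698)–(2.414,1.000)
cell (2,1): code 0011 → (2.414,1.000)–(2.814,2.000)
cell (2,2): code 0011 → (2.814,2.000)–(2.390,3.000)
cell (2,3): code 0001 → (2.390,3.000)–(2.000,3.339)
total: 10 segments, chained into 1 closed loop(s), length Σ = 8.066413

segments=10 loops=1 length=8.066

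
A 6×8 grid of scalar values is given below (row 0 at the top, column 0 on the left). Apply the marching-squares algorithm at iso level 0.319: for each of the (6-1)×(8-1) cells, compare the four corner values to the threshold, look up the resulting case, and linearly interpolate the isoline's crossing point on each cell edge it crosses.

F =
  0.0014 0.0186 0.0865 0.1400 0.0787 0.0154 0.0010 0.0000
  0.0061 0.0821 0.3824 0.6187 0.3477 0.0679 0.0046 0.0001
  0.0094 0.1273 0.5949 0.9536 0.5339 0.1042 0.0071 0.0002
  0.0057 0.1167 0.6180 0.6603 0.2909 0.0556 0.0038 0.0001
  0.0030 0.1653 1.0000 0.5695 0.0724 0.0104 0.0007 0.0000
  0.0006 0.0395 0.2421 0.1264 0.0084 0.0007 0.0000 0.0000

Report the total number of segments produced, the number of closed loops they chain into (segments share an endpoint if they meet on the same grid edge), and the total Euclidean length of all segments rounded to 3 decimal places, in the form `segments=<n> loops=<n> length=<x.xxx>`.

segments=14 loops=1 length=12.090

cell (0,1): code 0100 → (0.786,2.000)–(1.000,1.789)
cell (0,2): code 1100 → (0.374,3.000)–(0.786,2.000)
cell (0,3): code 1100 → (0.893,4.000)–(0.374,3.000)
cell (0,4): code 1000 → (1.000,4.103)–(0.893,4.000)
cell (1,1): code 0110 → (1.000,1.789)–(2.000,1.410)
cell (1,4): code 1001 → (2.000,4.500)–(1.000,4.103)
cell (2,1): code 0110 → (2.000,1.410)–(3.000,1.404)
cell (2,3): code 1011 → (3.000,3.924)–(2.884,4.000)
cell (2,4): code 0001 → (2.884,4.000)–(2.000,4.500)
cell (3,1): code 0110 → (3.000,1.404)–(4.000,1.184)
cell (3,3): code 1001 → (4.000,3.504)–(3.000,3.924)
cell (4,1): code 0010 → (4.000,1.184)–(4.899,2.000)
cell (4,2): code 0011 → (4.899,2.000)–(4.565,3.000)
cell (4,3): code 0001 → (4.565,3.000)–(4.000,3.504)
total: 14 segments, chained into 1 closed loop(s), length Σ = 12.090484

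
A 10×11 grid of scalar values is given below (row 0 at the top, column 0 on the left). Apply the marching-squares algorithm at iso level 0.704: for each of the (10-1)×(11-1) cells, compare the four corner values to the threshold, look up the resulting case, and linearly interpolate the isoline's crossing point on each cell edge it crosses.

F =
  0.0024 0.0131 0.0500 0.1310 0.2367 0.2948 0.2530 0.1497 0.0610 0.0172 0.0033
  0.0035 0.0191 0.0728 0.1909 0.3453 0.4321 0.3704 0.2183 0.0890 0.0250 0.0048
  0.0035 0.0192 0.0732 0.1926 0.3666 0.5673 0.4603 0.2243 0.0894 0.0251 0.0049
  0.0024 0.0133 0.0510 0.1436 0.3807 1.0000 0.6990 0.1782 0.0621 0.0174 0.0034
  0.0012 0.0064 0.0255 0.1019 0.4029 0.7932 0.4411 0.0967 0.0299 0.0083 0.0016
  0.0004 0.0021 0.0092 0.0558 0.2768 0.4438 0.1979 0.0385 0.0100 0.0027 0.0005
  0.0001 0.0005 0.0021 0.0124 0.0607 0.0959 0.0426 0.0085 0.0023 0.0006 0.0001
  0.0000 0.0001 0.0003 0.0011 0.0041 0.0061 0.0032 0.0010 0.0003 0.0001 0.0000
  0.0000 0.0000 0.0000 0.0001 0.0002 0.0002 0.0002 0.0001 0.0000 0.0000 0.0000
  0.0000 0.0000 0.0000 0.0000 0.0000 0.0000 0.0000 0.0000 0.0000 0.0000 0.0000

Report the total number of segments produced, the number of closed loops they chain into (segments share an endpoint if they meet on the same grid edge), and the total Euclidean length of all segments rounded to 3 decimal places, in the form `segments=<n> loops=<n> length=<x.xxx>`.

segments=6 loops=1 length=5.004

cell (2,4): code 0100 → (2.316,5.000)–(3.000,4.522)
cell (2,5): code 1000 → (3.000,5.983)–(2.316,5.000)
cell (3,4): code 0110 → (3.000,4.522)–(4.000,4.771)
cell (3,5): code 1001 → (4.000,5.253)–(3.000,5.983)
cell (4,4): code 0010 → (4.000,4.771)–(4.255,5.000)
cell (4,5): code 0001 → (4.255,5.000)–(4.000,5.253)
total: 6 segments, chained into 1 closed loop(s), length Σ = 5.003506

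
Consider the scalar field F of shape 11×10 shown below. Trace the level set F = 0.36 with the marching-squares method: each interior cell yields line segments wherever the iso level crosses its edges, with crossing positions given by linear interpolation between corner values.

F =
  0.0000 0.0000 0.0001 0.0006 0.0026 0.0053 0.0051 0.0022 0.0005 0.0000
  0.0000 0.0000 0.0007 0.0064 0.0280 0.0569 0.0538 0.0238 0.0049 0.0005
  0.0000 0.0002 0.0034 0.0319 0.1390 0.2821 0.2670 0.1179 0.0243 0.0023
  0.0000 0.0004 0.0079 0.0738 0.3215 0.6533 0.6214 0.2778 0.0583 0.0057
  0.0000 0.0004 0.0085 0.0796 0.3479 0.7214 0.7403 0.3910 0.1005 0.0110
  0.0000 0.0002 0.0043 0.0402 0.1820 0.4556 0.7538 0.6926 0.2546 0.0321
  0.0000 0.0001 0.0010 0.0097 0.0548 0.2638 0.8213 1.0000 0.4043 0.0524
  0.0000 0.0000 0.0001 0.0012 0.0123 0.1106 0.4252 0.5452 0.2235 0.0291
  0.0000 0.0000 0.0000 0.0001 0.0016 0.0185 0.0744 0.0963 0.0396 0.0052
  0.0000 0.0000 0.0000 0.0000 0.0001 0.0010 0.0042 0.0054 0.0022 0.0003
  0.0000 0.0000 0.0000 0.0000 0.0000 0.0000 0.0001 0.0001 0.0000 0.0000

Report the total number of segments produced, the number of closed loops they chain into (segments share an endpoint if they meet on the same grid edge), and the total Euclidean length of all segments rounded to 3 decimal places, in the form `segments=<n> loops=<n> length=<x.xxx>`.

segments=18 loops=1 length=14.213

cell (2,4): code 0100 → (2.210,5.000)–(3.000,4.116)
cell (2,5): code 1100 → (2.262,6.000)–(2.210,5.000)
cell (2,6): code 1000 → (3.000,6.761)–(2.262,6.000)
cell (3,4): code 0110 → (3.000,4.116)–(4.000,4.032)
cell (3,6): code 1101 → (3.726,7.000)–(3.000,6.761)
cell (3,7): code 1000 → (4.000,7.107)–(3.726,7.000)
cell (4,4): code 0110 → (4.000,4.032)–(5.000,4.651)
cell (4,7): code 1001 → (5.000,7.759)–(4.000,7.107)
cell (5,4): code 0010 → (5.000,4.651)–(5.498,5.000)
cell (5,5): code 0111 → (5.498,5.000)–(6.000,5.173)
cell (5,7): code 1101 → (5.704,8.000)–(5.000,7.759)
cell (5,8): code 1000 → (6.000,8.126)–(5.704,8.000)
cell (6,5): code 0110 → (6.000,5.173)–(7.000,5.793)
cell (6,7): code 1011 → (7.000,7.576)–(6.245,8.000)
cell (6,8): code 0001 → (6.245,8.000)–(6.000,8.126)
cell (7,5): code 0010 → (7.000,5.793)–(7.186,6.000)
cell (7,6): code 0011 → (7.186,6.000)–(7.413,7.000)
cell (7,7): code 0001 → (7.413,7.000)–(7.000,7.576)
total: 18 segments, chained into 1 closed loop(s), length Σ = 14.213371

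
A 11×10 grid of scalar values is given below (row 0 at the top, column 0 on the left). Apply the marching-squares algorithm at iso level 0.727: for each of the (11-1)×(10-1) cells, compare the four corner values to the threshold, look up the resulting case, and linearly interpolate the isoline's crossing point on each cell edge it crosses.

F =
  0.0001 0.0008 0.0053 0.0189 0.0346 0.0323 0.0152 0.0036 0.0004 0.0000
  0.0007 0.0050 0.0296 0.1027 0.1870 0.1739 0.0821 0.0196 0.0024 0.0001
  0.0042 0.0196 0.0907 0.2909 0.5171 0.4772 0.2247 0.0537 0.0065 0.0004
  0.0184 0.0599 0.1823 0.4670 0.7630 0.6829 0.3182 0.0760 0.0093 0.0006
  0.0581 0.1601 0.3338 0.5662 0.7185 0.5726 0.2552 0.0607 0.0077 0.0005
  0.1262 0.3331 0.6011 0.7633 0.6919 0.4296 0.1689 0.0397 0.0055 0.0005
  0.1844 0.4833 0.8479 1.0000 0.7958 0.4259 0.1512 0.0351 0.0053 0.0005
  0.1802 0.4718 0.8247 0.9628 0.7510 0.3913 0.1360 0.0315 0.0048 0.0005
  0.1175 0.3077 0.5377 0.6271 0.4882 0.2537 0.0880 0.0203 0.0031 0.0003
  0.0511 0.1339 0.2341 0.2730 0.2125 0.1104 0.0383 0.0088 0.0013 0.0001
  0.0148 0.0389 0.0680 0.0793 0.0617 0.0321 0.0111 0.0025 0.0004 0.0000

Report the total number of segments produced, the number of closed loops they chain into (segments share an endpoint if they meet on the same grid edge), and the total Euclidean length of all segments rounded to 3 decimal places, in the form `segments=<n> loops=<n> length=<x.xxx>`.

segments=16 loops=2 length=10.838

cell (2,3): code 0100 → (2.854,4.000)–(3.000,3.878)
cell (2,4): code 1000 → (3.000,4.449)–(2.854,4.000)
cell (3,3): code 0010 → (3.000,3.878)–(3.809,4.000)
cell (3,4): code 0001 → (3.809,4.000)–(3.000,4.449)
cell (4,2): code 0100 → (4.816,3.000)–(5.000,2.776)
cell (4,3): code 1000 → (5.000,3.508)–(4.816,3.000)
cell (5,1): code 0100 → (5.510,2.000)–(6.000,1.668)
cell (5,2): code 1110 → (5.000,2.776)–(5.510,2.000)
cell (5,3): code 1101 → (5.338,4.000)–(5.000,3.508)
cell (5,4): code 1000 → (6.000,4.186)–(5.338,4.000)
cell (6,1): code 0110 → (6.000,1.668)–(7.000,1.723)
cell (6,4): code 1001 → (7.000,4.067)–(6.000,4.186)
cell (7,1): code 0010 → (7.000,1.723)–(7.340,2.000)
cell (7,2): code 0011 → (7.340,2.000)–(7.702,3.000)
cell (7,3): code 0011 → (7.702,3.000)–(7.091,4.000)
cell (7,4): code 0001 → (7.091,4.000)–(7.000,4.067)
total: 16 segments, chained into 2 closed loop(s), length Σ = 10.837677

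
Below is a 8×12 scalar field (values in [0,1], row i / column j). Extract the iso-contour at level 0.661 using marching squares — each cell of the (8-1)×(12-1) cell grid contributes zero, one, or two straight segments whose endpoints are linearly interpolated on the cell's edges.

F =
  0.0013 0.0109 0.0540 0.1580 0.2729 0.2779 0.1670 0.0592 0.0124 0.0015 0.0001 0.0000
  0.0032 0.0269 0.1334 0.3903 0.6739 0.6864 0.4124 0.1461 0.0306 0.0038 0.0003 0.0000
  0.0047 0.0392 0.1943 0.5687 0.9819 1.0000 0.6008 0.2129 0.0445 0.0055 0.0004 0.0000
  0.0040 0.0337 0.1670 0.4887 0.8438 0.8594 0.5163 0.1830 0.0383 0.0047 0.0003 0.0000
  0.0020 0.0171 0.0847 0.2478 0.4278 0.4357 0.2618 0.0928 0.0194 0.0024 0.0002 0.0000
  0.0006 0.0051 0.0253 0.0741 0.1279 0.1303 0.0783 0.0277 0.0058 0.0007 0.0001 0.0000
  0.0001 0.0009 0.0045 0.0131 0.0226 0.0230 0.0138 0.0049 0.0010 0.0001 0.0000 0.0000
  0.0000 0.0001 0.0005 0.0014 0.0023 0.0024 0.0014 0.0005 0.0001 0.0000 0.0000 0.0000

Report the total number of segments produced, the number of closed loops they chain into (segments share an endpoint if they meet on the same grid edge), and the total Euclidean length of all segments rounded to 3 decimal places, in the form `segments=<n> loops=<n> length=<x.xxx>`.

cell (0,3): code 0100 → (0.968,4.000)–(1.000,3.955)
cell (0,4): code 1100 → (0.938,5.000)–(0.968,4.000)
cell (0,5): code 1000 → (1.000,5.093)–(0.938,5.000)
cell (1,3): code 0110 → (1.000,3.955)–(2.000,3.223)
cell (1,5): code 1001 → (2.000,5.849)–(1.000,5.093)
cell (2,3): code 0110 → (2.000,3.223)–(3.000,3.485)
cell (2,5): code 1001 → (3.000,5.578)–(2.000,5.849)
cell (3,3): code 0010 → (3.000,3.485)–(3.439,4.000)
cell (3,4): code 0011 → (3.439,4.000)–(3.468,5.000)
cell (3,5): code 0001 → (3.468,5.000)–(3.000,5.578)
total: 10 segments, chained into 1 closed loop(s), length Σ = 8.151550

segments=10 loops=1 length=8.152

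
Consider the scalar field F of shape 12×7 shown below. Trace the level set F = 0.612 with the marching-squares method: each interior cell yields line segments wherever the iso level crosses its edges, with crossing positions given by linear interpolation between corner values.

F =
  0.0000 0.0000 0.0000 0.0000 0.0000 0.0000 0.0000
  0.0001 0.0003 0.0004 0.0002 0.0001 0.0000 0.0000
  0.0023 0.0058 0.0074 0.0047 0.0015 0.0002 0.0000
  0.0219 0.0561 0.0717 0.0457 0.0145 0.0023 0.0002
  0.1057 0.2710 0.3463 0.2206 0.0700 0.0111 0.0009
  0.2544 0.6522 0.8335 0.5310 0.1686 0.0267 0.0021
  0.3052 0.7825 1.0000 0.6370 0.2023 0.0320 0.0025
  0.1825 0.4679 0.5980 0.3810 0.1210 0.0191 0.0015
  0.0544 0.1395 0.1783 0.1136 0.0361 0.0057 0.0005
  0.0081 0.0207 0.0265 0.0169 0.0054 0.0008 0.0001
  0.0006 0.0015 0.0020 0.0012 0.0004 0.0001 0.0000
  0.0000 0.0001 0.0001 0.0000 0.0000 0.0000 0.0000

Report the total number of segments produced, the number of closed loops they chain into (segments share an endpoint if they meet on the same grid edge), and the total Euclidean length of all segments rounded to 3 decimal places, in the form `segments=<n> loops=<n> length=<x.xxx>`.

cell (4,0): code 0100 → (4.895,1.000)–(5.000,0.899)
cell (4,1): code 1100 → (4.545,2.000)–(4.895,1.000)
cell (4,2): code 1000 → (5.000,2.732)–(4.545,2.000)
cell (5,0): code 0110 → (5.000,0.899)–(6.000,0.643)
cell (5,2): code 1101 → (5.764,3.000)–(5.000,2.732)
cell (5,3): code 1000 → (6.000,3.058)–(5.764,3.000)
cell (6,0): code 0010 → (6.000,0.643)–(6.542,1.000)
cell (6,1): code 0011 → (6.542,1.000)–(6.965,2.000)
cell (6,2): code 0011 → (6.965,2.000)–(6.098,3.000)
cell (6,3): code 0001 → (6.098,3.000)–(6.000,3.058)
total: 10 segments, chained into 1 closed loop(s), length Σ = 7.324068

segments=10 loops=1 length=7.324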